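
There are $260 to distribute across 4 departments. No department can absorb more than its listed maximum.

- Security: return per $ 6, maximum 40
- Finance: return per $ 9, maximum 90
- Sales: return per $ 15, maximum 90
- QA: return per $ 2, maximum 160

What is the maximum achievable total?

2480

Highest return per $ first: Sales 15 > Finance 9 > Security 6 > QA 2.
Sales takes 90 to reach its cap of 90 — 170 left.
Give Finance 90 to hit its cap of 90 — 80 left.
Security: +40 to 40 (cap) — 40 left.
Only 40 left; QA takes them to reach 40.
Total = 6×40 + 9×90 + 15×90 + 2×40 = 2480.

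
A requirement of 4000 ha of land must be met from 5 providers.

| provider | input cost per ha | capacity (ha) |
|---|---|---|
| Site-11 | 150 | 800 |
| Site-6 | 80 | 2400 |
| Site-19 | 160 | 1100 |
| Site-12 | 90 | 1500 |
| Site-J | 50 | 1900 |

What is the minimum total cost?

263000

Cheapest first:
Site-J (50): use full 1900 — 2100 ha to go.
Site-6 (80): take the remaining 2100 — done.
Site-12, Site-11, Site-19: unused.
Cost = 1900×50 + 2100×80 = 263000.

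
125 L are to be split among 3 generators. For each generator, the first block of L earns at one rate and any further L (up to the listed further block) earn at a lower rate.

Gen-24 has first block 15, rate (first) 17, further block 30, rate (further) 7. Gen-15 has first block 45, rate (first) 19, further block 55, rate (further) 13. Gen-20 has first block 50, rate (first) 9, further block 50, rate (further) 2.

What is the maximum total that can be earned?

1915

Rank every tier by rate: Gen-15/T1 19 > Gen-24/T1 17 > Gen-15/T2 13 > Gen-20/T1 9 > Gen-24/T2 7 > Gen-20/T2 2.
Gen-15 T1 at 19: fill all 45 ; 80 left.
Fill Gen-24 T1 block (15 at 17) ; 65 left.
Gen-15/T2 (13): +55 ; 10 left.
Gen-20 T1 at 9: only 10 left, fill 10.
Total = 19×45 + 17×15 + 13×55 + 9×10 = 1915.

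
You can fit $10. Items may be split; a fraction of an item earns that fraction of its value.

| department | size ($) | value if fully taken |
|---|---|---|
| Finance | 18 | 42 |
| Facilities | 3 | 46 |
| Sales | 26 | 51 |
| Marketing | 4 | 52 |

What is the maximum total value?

105

Rank by value-to-size ratio: Facilities 46/3≈15.3, Marketing 52/4≈13, Finance 42/18≈2.33, Sales 51/26≈1.96.
Take all of Facilities (3 $, value 46) ; 7 $ left.
Marketing: take in full, 4 $ for value 52 ; 3 left.
Only 3 $ remain; take 3/18 of Finance for value 42×3/18 = 7.
Total value = 105.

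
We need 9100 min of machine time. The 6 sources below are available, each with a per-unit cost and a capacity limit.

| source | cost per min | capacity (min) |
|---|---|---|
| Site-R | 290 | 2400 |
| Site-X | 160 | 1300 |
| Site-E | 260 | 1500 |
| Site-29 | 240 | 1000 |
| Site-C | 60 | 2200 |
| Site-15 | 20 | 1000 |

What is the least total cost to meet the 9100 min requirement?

Fill from the cheapest source first.
Site-15 at 20: take all 1000 min ; 8100 still needed.
Take 2200 from Site-C at 60 ; need 5900 more.
Site-X at 160: take all 1300 min ; 4600 still needed.
Take 1000 from Site-29 at 240 ; need 3600 more.
Site-E (260): use full 1500 ; 2100 min to go.
Take 2100 from Site-R at 290 to finish.
Cost = 1000×20 + 2200×60 + 1300×160 + 1000×240 + 1500×260 + 2100×290 = 1599000.

1599000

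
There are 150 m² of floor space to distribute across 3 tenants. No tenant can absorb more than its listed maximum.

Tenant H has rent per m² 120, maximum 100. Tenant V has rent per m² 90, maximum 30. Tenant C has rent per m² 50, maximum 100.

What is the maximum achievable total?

Rank by rent per m²: Tenant H 120 > Tenant V 90 > Tenant C 50.
Tenant H: +100 to 100 (cap) → 50 left.
Tenant V takes 30 to reach its cap of 30 → 20 left.
Tenant C: +20 (room for 100) → 20. Pool exhausted.
Total = 120×100 + 90×30 + 50×20 = 15700.

15700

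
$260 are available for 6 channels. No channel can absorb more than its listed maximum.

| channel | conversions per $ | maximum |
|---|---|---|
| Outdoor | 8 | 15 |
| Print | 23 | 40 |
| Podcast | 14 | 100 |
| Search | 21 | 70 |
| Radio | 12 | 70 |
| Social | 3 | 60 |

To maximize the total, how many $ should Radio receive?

50

Rank by conversions per $: Print 23 > Search 21 > Podcast 14 > Radio 12 > Outdoor 8 > Social 3.
Print: +40 to 40 (cap) → 220 left.
Give Search 70 to hit its cap of 70 → 150 left.
Podcast: +100 to 100 (cap) → 50 left.
Radio has room for 70 but only 50 remain, so it gets 50.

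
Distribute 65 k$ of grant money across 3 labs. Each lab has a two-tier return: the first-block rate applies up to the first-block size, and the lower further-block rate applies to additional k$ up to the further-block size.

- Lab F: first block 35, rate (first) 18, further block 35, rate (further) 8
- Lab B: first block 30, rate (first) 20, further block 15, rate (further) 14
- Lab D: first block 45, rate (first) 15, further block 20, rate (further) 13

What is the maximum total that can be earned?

Order all 6 blocks by rate: Lab B/first 20 > Lab F/first 18 > Lab D/first 15 > Lab B/second 14 > Lab D/second 13 > Lab F/second 8.
Fill Lab B first block (30 at 20) ; 35 left.
Fill Lab F first block (35 at 18) ; 0 left.
Total = 20×30 + 18×35 = 1230.

1230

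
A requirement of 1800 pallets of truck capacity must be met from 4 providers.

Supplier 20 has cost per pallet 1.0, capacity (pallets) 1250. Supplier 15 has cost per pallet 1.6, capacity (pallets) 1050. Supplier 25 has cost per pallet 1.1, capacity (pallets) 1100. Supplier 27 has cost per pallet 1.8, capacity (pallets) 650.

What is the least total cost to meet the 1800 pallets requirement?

1855

Cheapest first:
Supplier 20 (1.0): use full 1250 ; 550 pallets to go.
Take 550 from Supplier 25 at 1.1 to finish.
Supplier 15, Supplier 27: unused.
Cost = 1250×1.0 + 550×1.1 = 1855.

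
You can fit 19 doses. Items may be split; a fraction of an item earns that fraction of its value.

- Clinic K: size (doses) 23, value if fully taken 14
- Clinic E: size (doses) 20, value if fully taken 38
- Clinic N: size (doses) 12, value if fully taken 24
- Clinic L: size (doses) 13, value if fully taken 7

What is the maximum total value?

Best value per unit of size first: Clinic N 24/12≈2, Clinic E 38/20≈1.9, Clinic K 14/23≈0.609, Clinic L 7/13≈0.538.
Take all of Clinic N (12 doses, value 24) → 7 doses left.
Fill the last 7 doses with part of Clinic E: 7/20 of it earns 13.3.
Total value = 37.3.

37.3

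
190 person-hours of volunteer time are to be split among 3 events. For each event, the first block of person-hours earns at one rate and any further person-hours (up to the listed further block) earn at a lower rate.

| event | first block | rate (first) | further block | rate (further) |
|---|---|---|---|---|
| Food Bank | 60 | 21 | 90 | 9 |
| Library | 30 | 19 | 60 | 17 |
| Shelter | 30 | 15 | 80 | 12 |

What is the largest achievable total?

Order all 6 blocks by rate: Food Bank/tier1 21 > Library/tier1 19 > Library/tier2 17 > Shelter/tier1 15 > Shelter/tier2 12 > Food Bank/tier2 9.
Food Bank tier1 at 21: fill all 60 — 130 left.
Library/tier1 (19): +30 — 100 left.
Library tier2 at 17: fill all 60 — 40 left.
Shelter tier1 at 15: fill all 30 — 10 left.
Shelter tier2 at 12: only 10 left, fill 10.
Total = 21×60 + 19×30 + 17×60 + 15×30 + 12×10 = 3420.

3420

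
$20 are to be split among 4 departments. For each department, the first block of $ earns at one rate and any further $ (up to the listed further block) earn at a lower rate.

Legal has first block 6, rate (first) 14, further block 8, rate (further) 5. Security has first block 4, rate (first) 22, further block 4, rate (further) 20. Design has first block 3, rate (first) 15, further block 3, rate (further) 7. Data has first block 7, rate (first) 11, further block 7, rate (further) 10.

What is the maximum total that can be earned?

330

Treat each block as its own option and order by rate: Security/T1 22 > Security/T2 20 > Design/T1 15 > Legal/T1 14 > Data/T1 11 > Data/T2 10 > Design/T2 7 > Legal/T2 5.
Security T1 at 22: fill all 4 → 16 left.
Security T2 at 20: fill all 4 → 12 left.
Fill Design T1 block (3 at 15) → 9 left.
Legal T1 at 14: fill all 6 → 3 left.
3 remain; put them into Data T1 at 11.
Total = 22×4 + 20×4 + 15×3 + 14×6 + 11×3 = 330.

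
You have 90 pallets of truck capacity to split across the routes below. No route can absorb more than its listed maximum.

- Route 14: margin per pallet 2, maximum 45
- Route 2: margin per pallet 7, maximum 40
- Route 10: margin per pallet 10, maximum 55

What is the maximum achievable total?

795

Highest margin per pallet first: Route 10 10 > Route 2 7 > Route 14 2.
Give Route 10 55 to hit its cap of 55 — 35 left.
Only 35 left; Route 2 takes them to reach 35.
Total = 7×35 + 10×55 = 795.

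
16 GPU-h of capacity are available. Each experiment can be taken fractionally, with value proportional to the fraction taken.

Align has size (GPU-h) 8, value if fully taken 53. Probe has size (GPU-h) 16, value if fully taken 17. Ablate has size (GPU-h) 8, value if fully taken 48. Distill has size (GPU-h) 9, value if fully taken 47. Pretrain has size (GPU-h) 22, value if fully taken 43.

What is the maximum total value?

Best value per unit of size first: Align 53/8≈6.62, Ablate 48/8≈6, Distill 47/9≈5.22, Pretrain 43/22≈1.95, Probe 17/16≈1.06.
Take all of Align (8 GPU-h, value 53) → 8 GPU-h left.
Ablate: take in full, 8 GPU-h for value 48 → 0 left.
Total value = 101.

101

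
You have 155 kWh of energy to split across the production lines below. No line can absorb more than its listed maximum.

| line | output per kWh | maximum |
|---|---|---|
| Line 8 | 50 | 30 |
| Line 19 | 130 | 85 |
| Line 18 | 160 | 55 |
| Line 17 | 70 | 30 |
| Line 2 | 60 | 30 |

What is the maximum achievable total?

Rank by output per kWh: Line 18 160 > Line 19 130 > Line 17 70 > Line 2 60 > Line 8 50.
Line 18 takes 55 to reach its cap of 55 ; 100 left.
Line 19: +85 to 85 (cap) ; 15 left.
Only 15 left; Line 17 takes them to reach 15.
Total = 130×85 + 160×55 + 70×15 = 20900.

20900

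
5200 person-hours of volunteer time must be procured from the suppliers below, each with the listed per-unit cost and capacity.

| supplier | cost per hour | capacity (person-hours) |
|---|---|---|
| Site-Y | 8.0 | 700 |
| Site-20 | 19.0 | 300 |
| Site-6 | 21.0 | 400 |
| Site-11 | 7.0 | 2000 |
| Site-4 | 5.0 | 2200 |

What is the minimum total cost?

36300

Fill from the cheapest supplier first.
Site-4 at 5.0: take all 2200 person-hours → 3000 still needed.
Take 2000 from Site-11 at 7.0 → need 1000 more.
Site-Y (8.0): use full 700 → 300 person-hours to go.
Site-20 at 19.0: take all 300 person-hours → 0 still needed.
Site-6: unused.
Cost = 2200×5.0 + 2000×7.0 + 700×8.0 + 300×19.0 = 36300.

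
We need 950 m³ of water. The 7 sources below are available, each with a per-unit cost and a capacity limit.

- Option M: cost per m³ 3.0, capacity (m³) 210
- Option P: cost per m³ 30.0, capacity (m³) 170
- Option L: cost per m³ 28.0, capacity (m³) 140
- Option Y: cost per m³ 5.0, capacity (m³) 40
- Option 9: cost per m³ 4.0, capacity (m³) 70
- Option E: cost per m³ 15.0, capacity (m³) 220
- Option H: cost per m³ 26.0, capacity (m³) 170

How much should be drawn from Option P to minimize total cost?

Use sources in increasing cost order.
Option M at 3.0: take all 210 m³ ; 740 still needed.
Option 9 at 4.0: take all 70 m³ ; 670 still needed.
Take 40 from Option Y at 5.0 ; need 630 more.
Take 220 from Option E at 15.0 ; need 410 more.
Option H at 26.0: take all 170 m³ ; 240 still needed.
Take 140 from Option L at 28.0 ; need 100 more.
Take 100 from Option P at 30.0 to finish.

100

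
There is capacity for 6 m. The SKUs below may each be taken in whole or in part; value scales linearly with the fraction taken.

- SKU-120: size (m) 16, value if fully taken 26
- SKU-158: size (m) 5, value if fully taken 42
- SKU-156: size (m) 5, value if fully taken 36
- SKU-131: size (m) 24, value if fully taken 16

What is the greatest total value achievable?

49.2

Best value per unit of size first: SKU-158 42/5≈8.4, SKU-156 36/5≈7.2, SKU-120 26/16≈1.62, SKU-131 16/24≈0.667.
Take all of SKU-158 (5 m, value 42) → 1 m left.
Fill the last 1 m with part of SKU-156: 1/5 of it earns 7.2.
Total value = 49.2.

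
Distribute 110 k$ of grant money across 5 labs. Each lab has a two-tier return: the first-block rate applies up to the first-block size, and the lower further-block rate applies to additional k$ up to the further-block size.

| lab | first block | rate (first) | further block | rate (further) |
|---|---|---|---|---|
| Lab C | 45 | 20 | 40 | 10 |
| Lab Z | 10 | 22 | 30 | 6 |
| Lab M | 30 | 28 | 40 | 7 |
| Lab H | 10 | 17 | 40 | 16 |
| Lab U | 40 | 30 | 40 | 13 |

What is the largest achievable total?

Rank every tier by rate: Lab U/first 30 > Lab M/first 28 > Lab Z/first 22 > Lab C/first 20 > Lab H/first 17 > Lab H/second 16 > Lab U/second 13 > Lab C/second 10 > Lab M/second 7 > Lab Z/second 6.
Lab U/first (30): +40 — 70 left.
Lab M/first (28): +30 — 40 left.
Lab Z/first (22): +10 — 30 left.
Lab C/first: +30 of 45 at 20; pool empty.
Total = 30×40 + 28×30 + 22×10 + 20×30 = 2860.

2860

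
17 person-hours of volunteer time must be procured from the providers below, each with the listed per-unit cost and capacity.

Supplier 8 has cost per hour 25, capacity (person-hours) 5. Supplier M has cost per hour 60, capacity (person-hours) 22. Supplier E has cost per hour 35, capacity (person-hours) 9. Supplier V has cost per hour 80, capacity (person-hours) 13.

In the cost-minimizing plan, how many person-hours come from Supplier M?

3

Fill from the cheapest provider first.
Supplier 8 at 25: take all 5 person-hours ; 12 still needed.
Supplier E at 35: take all 9 person-hours ; 3 still needed.
Supplier M at 60: take 3 of its 22 ; requirement met.
Supplier V: unused.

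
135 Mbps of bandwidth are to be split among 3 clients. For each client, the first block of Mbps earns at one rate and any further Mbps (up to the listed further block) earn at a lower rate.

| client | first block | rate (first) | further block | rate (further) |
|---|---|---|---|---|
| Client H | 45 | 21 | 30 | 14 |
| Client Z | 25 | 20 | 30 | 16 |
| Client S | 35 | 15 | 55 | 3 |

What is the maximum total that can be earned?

2450

Order all 6 blocks by rate: Client H/tier1 21 > Client Z/tier1 20 > Client Z/tier2 16 > Client S/tier1 15 > Client H/tier2 14 > Client S/tier2 3.
Client H/tier1 (21): +45 — 90 left.
Client Z/tier1 (20): +25 — 65 left.
Client Z tier2 at 16: fill all 30 — 35 left.
Client S/tier1 (15): +35 — 0 left.
Total = 21×45 + 20×25 + 16×30 + 15×35 = 2450.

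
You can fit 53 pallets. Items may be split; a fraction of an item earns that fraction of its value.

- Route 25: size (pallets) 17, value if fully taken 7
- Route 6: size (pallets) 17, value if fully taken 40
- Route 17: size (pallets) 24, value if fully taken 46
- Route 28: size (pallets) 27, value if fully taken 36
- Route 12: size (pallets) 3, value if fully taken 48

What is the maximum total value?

146

Best value per unit of size first: Route 12 48/3≈16, Route 6 40/17≈2.35, Route 17 46/24≈1.92, Route 28 36/27≈1.33, Route 25 7/17≈0.412.
All 3 pallets of Route 12 fit (value 48) ; 50 remain.
Take all of Route 6 (17 pallets, value 40) ; 33 pallets left.
All 24 pallets of Route 17 fit (value 46) ; 9 remain.
9 pallets left: a 9/27 share of Route 28 gives 36×9/27 = 12.
Total value = 146.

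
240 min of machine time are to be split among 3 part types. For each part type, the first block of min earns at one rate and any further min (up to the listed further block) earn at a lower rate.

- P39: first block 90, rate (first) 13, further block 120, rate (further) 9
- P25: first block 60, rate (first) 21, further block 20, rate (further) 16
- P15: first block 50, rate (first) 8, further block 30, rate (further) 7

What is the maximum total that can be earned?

3380

Order all 6 blocks by rate: P25/T1 21 > P25/T2 16 > P39/T1 13 > P39/T2 9 > P15/T1 8 > P15/T2 7.
P25/T1 (21): +60 ; 180 left.
P25 T2 at 16: fill all 20 ; 160 left.
P39/T1 (13): +90 ; 70 left.
P39/T2: +70 of 120 at 9; pool empty.
Total = 21×60 + 16×20 + 13×90 + 9×70 = 3380.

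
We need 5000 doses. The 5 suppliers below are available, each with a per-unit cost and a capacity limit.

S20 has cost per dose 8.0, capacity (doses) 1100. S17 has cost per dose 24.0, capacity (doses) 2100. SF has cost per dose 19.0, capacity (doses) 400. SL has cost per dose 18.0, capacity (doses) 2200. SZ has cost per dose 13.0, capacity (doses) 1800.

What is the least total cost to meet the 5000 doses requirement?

70000

Cheapest first:
S20 at 8.0: take all 1100 doses → 3900 still needed.
Take 1800 from SZ at 13.0 → need 2100 more.
Take 2100 from SL at 18.0 to finish.
SF, S17: unused.
Cost = 1100×8.0 + 1800×13.0 + 2100×18.0 = 70000.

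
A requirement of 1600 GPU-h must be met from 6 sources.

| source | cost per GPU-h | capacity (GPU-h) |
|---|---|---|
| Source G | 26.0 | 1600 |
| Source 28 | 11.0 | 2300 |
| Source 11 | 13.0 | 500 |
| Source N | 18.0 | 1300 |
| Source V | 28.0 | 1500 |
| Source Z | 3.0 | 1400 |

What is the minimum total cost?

Cheapest first:
Source Z (3.0): use full 1400 — 200 GPU-h to go.
Source 28 at 11.0: take 200 of its 2300 — requirement met.
Source 11, Source N, Source G, Source V: unused.
Cost = 1400×3.0 + 200×11.0 = 6400.

6400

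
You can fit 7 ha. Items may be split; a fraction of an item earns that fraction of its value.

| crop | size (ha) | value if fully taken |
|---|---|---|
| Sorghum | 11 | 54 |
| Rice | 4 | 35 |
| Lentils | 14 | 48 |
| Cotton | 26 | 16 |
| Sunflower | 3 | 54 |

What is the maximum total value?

89

Rank by value-to-size ratio: Sunflower 54/3≈18, Rice 35/4≈8.75, Sorghum 54/11≈4.91, Lentils 48/14≈3.43, Cotton 16/26≈0.615.
All 3 ha of Sunflower fit (value 54) — 4 remain.
Rice: take in full, 4 ha for value 35 — 0 left.
Total value = 89.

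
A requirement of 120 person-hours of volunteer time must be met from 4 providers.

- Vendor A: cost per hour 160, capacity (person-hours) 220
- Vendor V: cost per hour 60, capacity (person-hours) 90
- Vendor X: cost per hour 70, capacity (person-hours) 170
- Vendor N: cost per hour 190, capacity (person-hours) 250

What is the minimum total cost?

7500

Cheapest first:
Vendor V (60): use full 90 ; 30 person-hours to go.
Take 30 from Vendor X at 70 to finish.
Vendor A, Vendor N: unused.
Cost = 90×60 + 30×70 = 7500.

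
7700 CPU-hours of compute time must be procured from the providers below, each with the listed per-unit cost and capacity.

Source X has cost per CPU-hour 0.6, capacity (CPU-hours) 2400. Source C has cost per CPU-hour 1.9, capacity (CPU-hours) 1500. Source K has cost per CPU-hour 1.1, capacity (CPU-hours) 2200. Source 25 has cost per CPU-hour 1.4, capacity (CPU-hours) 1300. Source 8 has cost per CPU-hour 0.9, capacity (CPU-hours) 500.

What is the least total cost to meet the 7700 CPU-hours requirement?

Cheapest first:
Source X at 0.6: take all 2400 CPU-hours → 5300 still needed.
Source 8 at 0.9: take all 500 CPU-hours → 4800 still needed.
Take 2200 from Source K at 1.1 → need 2600 more.
Take 1300 from Source 25 at 1.4 → need 1300 more.
Source C at 1.9: take 1300 of its 1500 → requirement met.
Cost = 2400×0.6 + 500×0.9 + 2200×1.1 + 1300×1.4 + 1300×1.9 = 8600.

8600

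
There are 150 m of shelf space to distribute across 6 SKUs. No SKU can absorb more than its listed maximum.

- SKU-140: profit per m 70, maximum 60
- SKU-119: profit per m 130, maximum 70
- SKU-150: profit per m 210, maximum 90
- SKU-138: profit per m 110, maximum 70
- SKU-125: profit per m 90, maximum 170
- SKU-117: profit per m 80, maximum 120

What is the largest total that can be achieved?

26700

Highest profit per m first: SKU-150 210 > SKU-119 130 > SKU-138 110 > SKU-125 90 > SKU-117 80 > SKU-140 70.
SKU-150: +90 to 90 (cap) — 60 left.
SKU-119 has room for 70 but only 60 remain, so it gets 60.
Total = 130×60 + 210×90 = 26700.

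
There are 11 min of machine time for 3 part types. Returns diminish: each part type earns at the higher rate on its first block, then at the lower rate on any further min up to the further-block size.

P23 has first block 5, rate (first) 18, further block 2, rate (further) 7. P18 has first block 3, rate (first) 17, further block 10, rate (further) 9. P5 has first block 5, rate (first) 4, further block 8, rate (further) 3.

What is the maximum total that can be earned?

Rank every tier by rate: P23/tier1 18 > P18/tier1 17 > P18/tier2 9 > P23/tier2 7 > P5/tier1 4 > P5/tier2 3.
Fill P23 tier1 block (5 at 18) — 6 left.
Fill P18 tier1 block (3 at 17) — 3 left.
P18 tier2 at 9: only 3 left, fill 3.
Total = 18×5 + 17×3 + 9×3 = 168.

168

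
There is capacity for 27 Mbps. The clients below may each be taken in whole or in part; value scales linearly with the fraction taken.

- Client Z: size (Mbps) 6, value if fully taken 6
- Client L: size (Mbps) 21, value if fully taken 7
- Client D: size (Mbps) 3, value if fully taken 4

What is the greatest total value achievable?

Sort by value density: Client D 4/3≈1.33, Client Z 6/6≈1, Client L 7/21≈0.333.
All 3 Mbps of Client D fit (value 4) → 24 remain.
Take all of Client Z (6 Mbps, value 6) → 18 Mbps left.
Fill the last 18 Mbps with part of Client L: 18/21 of it earns 6.
Total value = 16.

16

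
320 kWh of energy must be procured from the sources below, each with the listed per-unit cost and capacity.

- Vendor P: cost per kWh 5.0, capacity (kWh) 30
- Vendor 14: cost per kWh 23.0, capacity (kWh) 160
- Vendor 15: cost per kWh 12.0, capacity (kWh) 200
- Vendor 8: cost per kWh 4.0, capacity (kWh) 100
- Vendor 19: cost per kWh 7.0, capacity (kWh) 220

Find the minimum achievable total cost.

Cheapest first:
Take 100 from Vendor 8 at 4.0 — need 220 more.
Take 30 from Vendor P at 5.0 — need 190 more.
Vendor 19 (7.0): take the remaining 190 — done.
Vendor 15, Vendor 14: unused.
Cost = 100×4.0 + 30×5.0 + 190×7.0 = 1880.

1880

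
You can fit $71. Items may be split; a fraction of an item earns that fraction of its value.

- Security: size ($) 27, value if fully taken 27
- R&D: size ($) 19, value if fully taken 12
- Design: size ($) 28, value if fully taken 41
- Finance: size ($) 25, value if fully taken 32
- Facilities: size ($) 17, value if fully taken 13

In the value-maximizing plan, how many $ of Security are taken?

18

Sort by value density: Design 41/28≈1.46, Finance 32/25≈1.28, Security 27/27≈1, Facilities 13/17≈0.765, R&D 12/19≈0.632.
Take all of Design (28 $, value 41) → 43 $ left.
Finance: take in full, 25 $ for value 32 → 18 left.
Fill the last 18 $ with part of Security: 18/27 of it earns 18.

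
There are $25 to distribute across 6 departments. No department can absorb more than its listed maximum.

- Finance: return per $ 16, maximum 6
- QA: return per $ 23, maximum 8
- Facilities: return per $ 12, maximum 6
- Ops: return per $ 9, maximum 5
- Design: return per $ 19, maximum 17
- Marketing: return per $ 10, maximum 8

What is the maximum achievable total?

Order the departments by return per $: QA 23 > Design 19 > Finance 16 > Facilities 12 > Marketing 10 > Ops 9.
Give QA 8 to hit its cap of 8 → 17 left.
Design takes 17 to reach its cap of 17 → 0 left.
Total = 23×8 + 19×17 = 507.

507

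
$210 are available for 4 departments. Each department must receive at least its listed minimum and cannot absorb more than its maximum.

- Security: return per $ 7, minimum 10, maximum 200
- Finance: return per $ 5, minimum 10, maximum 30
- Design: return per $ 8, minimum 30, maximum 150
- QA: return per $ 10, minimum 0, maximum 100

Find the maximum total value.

1840

Meeting every minimum uses 10+10+30+0 = 50 $, leaving 160.
Order the departments by return per $: QA 10 > Design 8 > Security 7 > Finance 5.
Give QA 100 more to hit its cap of 100 → 60 left.
Design has room for 120 more but only 60 remain, so it gets 90.
Total = 7×10 + 5×10 + 8×90 + 10×100 = 1840.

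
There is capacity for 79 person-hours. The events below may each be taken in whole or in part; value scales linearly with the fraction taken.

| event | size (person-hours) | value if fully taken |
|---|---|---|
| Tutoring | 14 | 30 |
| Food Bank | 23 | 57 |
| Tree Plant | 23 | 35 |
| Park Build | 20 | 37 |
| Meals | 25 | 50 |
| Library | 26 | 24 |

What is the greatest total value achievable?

168.45

Sort by value density: Food Bank 57/23≈2.48, Tutoring 30/14≈2.14, Meals 50/25≈2, Park Build 37/20≈1.85, Tree Plant 35/23≈1.52, Library 24/26≈0.923.
Food Bank: take in full, 23 person-hours for value 57 → 56 left.
Tutoring: take in full, 14 person-hours for value 30 → 42 left.
All 25 person-hours of Meals fit (value 50) → 17 remain.
Fill the last 17 person-hours with part of Park Build: 17/20 of it earns 31.45.
Total value = 168.45.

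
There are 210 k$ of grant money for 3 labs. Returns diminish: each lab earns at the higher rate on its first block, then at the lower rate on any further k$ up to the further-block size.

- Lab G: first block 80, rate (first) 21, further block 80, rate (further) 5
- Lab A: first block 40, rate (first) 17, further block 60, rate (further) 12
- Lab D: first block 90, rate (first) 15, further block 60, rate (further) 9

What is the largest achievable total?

Rank every tier by rate: Lab G/tier1 21 > Lab A/tier1 17 > Lab D/tier1 15 > Lab A/tier2 12 > Lab D/tier2 9 > Lab G/tier2 5.
Fill Lab G tier1 block (80 at 21) — 130 left.
Lab A/tier1 (17): +40 — 90 left.
Lab D/tier1 (15): +90 — 0 left.
Total = 21×80 + 17×40 + 15×90 = 3710.

3710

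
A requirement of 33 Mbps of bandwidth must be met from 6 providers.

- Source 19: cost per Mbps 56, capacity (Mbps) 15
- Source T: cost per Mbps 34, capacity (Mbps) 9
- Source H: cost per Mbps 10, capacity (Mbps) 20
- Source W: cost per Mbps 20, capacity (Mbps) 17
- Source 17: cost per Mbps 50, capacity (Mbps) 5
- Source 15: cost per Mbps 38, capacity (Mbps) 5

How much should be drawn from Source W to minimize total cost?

13

Cheapest first:
Source H (10): use full 20 → 13 Mbps to go.
Take 13 from Source W at 20 to finish.
Source T, Source 15, Source 17, Source 19: unused.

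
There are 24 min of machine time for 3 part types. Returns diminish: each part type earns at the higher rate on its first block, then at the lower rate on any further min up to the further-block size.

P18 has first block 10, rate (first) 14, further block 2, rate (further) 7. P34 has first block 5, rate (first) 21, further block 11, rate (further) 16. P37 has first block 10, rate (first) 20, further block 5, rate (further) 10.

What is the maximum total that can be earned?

449

Order all 6 blocks by rate: P34/T1 21 > P37/T1 20 > P34/T2 16 > P18/T1 14 > P37/T2 10 > P18/T2 7.
P34 T1 at 21: fill all 5 — 19 left.
P37 T1 at 20: fill all 10 — 9 left.
P34 T2 at 16: only 9 left, fill 9.
Total = 21×5 + 20×10 + 16×9 = 449.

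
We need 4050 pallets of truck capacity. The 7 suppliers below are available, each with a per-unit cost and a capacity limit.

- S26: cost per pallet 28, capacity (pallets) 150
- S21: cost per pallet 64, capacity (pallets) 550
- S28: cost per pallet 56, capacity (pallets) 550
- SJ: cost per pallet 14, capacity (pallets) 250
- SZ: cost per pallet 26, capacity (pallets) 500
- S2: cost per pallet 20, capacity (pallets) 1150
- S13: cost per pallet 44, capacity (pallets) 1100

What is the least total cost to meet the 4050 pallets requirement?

Cheapest first:
SJ at 14: take all 250 pallets → 3800 still needed.
S2 (20): use full 1150 → 2650 pallets to go.
SZ (26): use full 500 → 2150 pallets to go.
S26 (28): use full 150 → 2000 pallets to go.
S13 (44): use full 1100 → 900 pallets to go.
S28 at 56: take all 550 pallets → 350 still needed.
S21 at 64: take 350 of its 550 → requirement met.
Cost = 250×14 + 1150×20 + 500×26 + 150×28 + 1100×44 + 550×56 + 350×64 = 145300.

145300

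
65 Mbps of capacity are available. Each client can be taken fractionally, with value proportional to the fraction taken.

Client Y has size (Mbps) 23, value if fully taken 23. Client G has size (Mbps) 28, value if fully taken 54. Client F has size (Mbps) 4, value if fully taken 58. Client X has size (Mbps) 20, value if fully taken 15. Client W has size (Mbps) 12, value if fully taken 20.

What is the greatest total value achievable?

153

Sort by value density: Client F 58/4≈14.5, Client G 54/28≈1.93, Client W 20/12≈1.67, Client Y 23/23≈1, Client X 15/20≈0.75.
Client F: take in full, 4 Mbps for value 58 — 61 left.
All 28 Mbps of Client G fit (value 54) — 33 remain.
Client W: take in full, 12 Mbps for value 20 — 21 left.
Only 21 Mbps remain; take 21/23 of Client Y for value 23×21/23 = 21.
Total value = 153.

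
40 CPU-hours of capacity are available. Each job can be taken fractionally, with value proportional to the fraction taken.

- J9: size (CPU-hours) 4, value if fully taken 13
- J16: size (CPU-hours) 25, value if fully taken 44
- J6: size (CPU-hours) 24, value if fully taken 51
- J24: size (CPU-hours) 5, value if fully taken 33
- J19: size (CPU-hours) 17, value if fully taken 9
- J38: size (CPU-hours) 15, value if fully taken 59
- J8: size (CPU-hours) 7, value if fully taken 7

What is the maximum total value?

Sort by value density: J24 33/5≈6.6, J38 59/15≈3.93, J9 13/4≈3.25, J6 51/24≈2.12, J16 44/25≈1.76, J8 7/7≈1, J19 9/17≈0.529.
Take all of J24 (5 CPU-hours, value 33) → 35 CPU-hours left.
J38: take in full, 15 CPU-hours for value 59 → 20 left.
J9: take in full, 4 CPU-hours for value 13 → 16 left.
Fill the last 16 CPU-hours with part of J6: 16/24 of it earns 34.
Total value = 139.

139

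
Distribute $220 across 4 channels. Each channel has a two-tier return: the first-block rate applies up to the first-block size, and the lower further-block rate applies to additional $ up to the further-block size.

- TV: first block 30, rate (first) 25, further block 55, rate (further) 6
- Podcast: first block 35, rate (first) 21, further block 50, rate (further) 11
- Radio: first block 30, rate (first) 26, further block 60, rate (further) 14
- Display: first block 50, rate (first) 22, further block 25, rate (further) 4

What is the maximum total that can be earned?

4370

Treat each block as its own option and order by rate: Radio/tier1 26 > TV/tier1 25 > Display/tier1 22 > Podcast/tier1 21 > Radio/tier2 14 > Podcast/tier2 11 > TV/tier2 6 > Display/tier2 4.
Fill Radio tier1 block (30 at 26) ; 190 left.
TV tier1 at 25: fill all 30 ; 160 left.
Fill Display tier1 block (50 at 22) ; 110 left.
Fill Podcast tier1 block (35 at 21) ; 75 left.
Radio/tier2 (14): +60 ; 15 left.
15 remain; put them into Podcast tier2 at 11.
Total = 26×30 + 25×30 + 22×50 + 21×35 + 14×60 + 11×15 = 4370.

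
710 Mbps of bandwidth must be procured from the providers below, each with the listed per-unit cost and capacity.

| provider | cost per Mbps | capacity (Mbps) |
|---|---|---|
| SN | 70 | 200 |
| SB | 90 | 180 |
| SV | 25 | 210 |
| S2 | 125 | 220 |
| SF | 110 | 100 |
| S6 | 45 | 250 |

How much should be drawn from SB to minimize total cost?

Use providers in increasing cost order.
Take 210 from SV at 25 → need 500 more.
Take 250 from S6 at 45 → need 250 more.
Take 200 from SN at 70 → need 50 more.
SB (90): take the remaining 50 → done.
SF, S2: unused.

50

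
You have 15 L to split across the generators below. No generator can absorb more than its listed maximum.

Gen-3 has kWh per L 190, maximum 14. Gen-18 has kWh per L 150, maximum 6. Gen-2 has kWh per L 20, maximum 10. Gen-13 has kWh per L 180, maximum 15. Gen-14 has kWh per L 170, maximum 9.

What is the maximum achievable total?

Order the generators by kWh per L: Gen-3 190 > Gen-13 180 > Gen-14 170 > Gen-18 150 > Gen-2 20.
Gen-3 takes 14 to reach its cap of 14 → 1 left.
Gen-13 has room for 15 but only 1 remain, so it gets 1.
Total = 190×14 + 180×1 = 2840.

2840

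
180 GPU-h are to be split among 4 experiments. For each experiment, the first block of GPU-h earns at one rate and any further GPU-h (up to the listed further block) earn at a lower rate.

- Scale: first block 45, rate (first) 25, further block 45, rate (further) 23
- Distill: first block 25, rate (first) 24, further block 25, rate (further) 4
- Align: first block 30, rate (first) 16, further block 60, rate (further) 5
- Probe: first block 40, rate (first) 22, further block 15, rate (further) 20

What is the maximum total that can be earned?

Rank every tier by rate: Scale/T1 25 > Distill/T1 24 > Scale/T2 23 > Probe/T1 22 > Probe/T2 20 > Align/T1 16 > Align/T2 5 > Distill/T2 4.
Scale T1 at 25: fill all 45 → 135 left.
Fill Distill T1 block (25 at 24) → 110 left.
Scale T2 at 23: fill all 45 → 65 left.
Fill Probe T1 block (40 at 22) → 25 left.
Fill Probe T2 block (15 at 20) → 10 left.
10 remain; put them into Align T1 at 16.
Total = 25×45 + 24×25 + 23×45 + 22×40 + 20×15 + 16×10 = 4100.

4100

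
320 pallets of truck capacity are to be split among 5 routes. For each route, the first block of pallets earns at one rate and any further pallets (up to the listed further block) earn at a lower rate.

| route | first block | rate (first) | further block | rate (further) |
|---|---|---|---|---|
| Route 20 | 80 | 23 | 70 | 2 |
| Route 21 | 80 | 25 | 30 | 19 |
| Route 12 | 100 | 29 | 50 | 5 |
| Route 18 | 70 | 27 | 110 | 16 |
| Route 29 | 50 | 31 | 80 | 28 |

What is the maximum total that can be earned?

9080

Treat each block as its own option and order by rate: Route 29/T1 31 > Route 12/T1 29 > Route 29/T2 28 > Route 18/T1 27 > Route 21/T1 25 > Route 20/T1 23 > Route 21/T2 19 > Route 18/T2 16 > Route 12/T2 5 > Route 20/T2 2.
Route 29/T1 (31): +50 ; 270 left.
Fill Route 12 T1 block (100 at 29) ; 170 left.
Route 29 T2 at 28: fill all 80 ; 90 left.
Fill Route 18 T1 block (70 at 27) ; 20 left.
Route 21/T1: +20 of 80 at 25; pool empty.
Total = 31×50 + 29×100 + 28×80 + 27×70 + 25×20 = 9080.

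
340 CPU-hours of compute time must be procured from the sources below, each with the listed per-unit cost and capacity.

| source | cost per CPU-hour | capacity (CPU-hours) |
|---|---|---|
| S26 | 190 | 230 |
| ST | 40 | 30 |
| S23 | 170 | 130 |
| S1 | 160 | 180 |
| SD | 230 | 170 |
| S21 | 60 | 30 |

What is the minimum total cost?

48800

Cheapest first:
ST at 40: take all 30 CPU-hours — 310 still needed.
Take 30 from S21 at 60 — need 280 more.
S1 at 160: take all 180 CPU-hours — 100 still needed.
S23 at 170: take 100 of its 130 — requirement met.
S26, SD: unused.
Cost = 30×40 + 30×60 + 180×160 + 100×170 = 48800.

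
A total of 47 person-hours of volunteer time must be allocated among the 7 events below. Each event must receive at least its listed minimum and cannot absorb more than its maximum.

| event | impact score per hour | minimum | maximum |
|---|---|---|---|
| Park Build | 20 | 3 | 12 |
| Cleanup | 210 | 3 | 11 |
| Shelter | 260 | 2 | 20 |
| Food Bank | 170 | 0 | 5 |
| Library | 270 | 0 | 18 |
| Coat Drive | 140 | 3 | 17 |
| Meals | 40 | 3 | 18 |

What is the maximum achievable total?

10510

Meeting every minimum uses 3+3+2+0+0+3+3 = 14 person-hours, leaving 33.
Order the events by impact score per hour: Library 270 > Shelter 260 > Cleanup 210 > Food Bank 170 > Coat Drive 140 > Meals 40 > Park Build 20.
Library takes 18 more to reach its cap of 18 — 15 left.
Shelter has room for 18 more but only 15 remain, so it gets 17.
Total = 20×3 + 210×3 + 260×17 + 270×18 + 140×3 + 40×3 = 10510.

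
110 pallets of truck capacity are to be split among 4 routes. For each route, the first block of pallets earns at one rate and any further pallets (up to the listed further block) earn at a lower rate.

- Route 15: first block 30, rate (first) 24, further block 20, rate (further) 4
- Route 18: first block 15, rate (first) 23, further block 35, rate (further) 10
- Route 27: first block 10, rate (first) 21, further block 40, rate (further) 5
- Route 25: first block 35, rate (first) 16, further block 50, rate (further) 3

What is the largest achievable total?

Treat each block as its own option and order by rate: Route 15/T1 24 > Route 18/T1 23 > Route 27/T1 21 > Route 25/T1 16 > Route 18/T2 10 > Route 27/T2 5 > Route 15/T2 4 > Route 25/T2 3.
Route 15 T1 at 24: fill all 30 — 80 left.
Fill Route 18 T1 block (15 at 23) — 65 left.
Fill Route 27 T1 block (10 at 21) — 55 left.
Route 25 T1 at 16: fill all 35 — 20 left.
Route 18/T2: +20 of 35 at 10; pool empty.
Total = 24×30 + 23×15 + 21×10 + 16×35 + 10×20 = 2035.

2035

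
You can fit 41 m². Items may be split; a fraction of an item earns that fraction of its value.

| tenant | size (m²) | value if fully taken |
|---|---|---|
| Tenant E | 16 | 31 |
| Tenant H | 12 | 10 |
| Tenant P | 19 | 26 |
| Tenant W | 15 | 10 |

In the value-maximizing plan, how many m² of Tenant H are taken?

6

Best value per unit of size first: Tenant E 31/16≈1.94, Tenant P 26/19≈1.37, Tenant H 10/12≈0.833, Tenant W 10/15≈0.667.
Tenant E: take in full, 16 m² for value 31 ; 25 left.
Take all of Tenant P (19 m², value 26) ; 6 m² left.
6 m² left: a 6/12 share of Tenant H gives 10×6/12 = 5.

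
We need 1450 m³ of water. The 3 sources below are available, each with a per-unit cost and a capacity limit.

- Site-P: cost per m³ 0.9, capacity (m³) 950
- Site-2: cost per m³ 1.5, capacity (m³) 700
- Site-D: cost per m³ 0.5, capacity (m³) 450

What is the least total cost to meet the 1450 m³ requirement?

1155

Fill from the cheapest source first.
Site-D (0.5): use full 450 → 1000 m³ to go.
Site-P (0.9): use full 950 → 50 m³ to go.
Take 50 from Site-2 at 1.5 to finish.
Cost = 450×0.5 + 950×0.9 + 50×1.5 = 1155.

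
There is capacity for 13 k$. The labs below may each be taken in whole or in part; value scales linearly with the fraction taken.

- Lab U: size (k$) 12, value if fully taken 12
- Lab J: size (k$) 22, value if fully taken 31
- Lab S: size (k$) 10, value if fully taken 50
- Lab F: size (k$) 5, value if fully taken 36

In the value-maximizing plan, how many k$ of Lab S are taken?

8

Sort by value density: Lab F 36/5≈7.2, Lab S 50/10≈5, Lab J 31/22≈1.41, Lab U 12/12≈1.
Take all of Lab F (5 k$, value 36) — 8 k$ left.
8 k$ left: a 8/10 share of Lab S gives 50×8/10 = 40.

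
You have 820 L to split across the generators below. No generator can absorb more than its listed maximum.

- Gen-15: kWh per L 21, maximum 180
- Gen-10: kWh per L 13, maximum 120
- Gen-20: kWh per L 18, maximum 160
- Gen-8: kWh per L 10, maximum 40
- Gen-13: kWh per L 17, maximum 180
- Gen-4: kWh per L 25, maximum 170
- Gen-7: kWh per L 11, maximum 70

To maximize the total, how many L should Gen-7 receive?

10

Highest kWh per L first: Gen-4 25 > Gen-15 21 > Gen-20 18 > Gen-13 17 > Gen-10 13 > Gen-7 11 > Gen-8 10.
Give Gen-4 170 to hit its cap of 170 → 650 left.
Gen-15: +180 to 180 (cap) → 470 left.
Gen-20: +160 to 160 (cap) → 310 left.
Gen-13 takes 180 to reach its cap of 180 → 130 left.
Gen-10 takes 120 to reach its cap of 120 → 10 left.
Only 10 left; Gen-7 takes them to reach 10.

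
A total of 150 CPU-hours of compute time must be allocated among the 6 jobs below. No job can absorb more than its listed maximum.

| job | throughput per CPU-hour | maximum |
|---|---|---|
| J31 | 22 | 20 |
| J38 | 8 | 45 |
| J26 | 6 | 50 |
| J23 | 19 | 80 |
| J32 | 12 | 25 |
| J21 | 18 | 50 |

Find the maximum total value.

2860

Order the jobs by throughput per CPU-hour: J31 22 > J23 19 > J21 18 > J32 12 > J38 8 > J26 6.
Give J31 20 to hit its cap of 20 → 130 left.
Give J23 80 to hit its cap of 80 → 50 left.
Give J21 50 to hit its cap of 50 → 0 left.
Total = 22×20 + 19×80 + 18×50 = 2860.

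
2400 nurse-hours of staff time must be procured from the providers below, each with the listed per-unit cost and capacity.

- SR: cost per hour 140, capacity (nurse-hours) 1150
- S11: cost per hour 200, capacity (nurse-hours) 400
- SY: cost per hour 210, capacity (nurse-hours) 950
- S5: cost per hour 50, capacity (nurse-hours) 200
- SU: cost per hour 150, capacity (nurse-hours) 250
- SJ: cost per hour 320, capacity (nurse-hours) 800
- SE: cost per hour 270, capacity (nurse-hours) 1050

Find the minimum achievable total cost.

Cheapest first:
S5 (50): use full 200 — 2200 nurse-hours to go.
SR at 140: take all 1150 nurse-hours — 1050 still needed.
SU (150): use full 250 — 800 nurse-hours to go.
Take 400 from S11 at 200 — need 400 more.
Take 400 from SY at 210 to finish.
SE, SJ: unused.
Cost = 200×50 + 1150×140 + 250×150 + 400×200 + 400×210 = 372500.

372500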